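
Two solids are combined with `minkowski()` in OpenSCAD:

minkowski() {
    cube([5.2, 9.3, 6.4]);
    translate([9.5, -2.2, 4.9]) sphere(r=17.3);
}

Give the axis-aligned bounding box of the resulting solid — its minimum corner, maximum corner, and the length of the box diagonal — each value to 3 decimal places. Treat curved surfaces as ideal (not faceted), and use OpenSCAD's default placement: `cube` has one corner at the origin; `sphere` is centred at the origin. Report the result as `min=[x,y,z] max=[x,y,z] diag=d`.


A = translate([9.5, -2.2, 4.9]) sphere(r=17.3) → bbox [-7.8,-19.5,-12.4] .. [26.8,15.1,22.2]
B = cube([5.2, 9.3, 6.4]) → bbox [0,0,0] .. [5.2,9.3,6.4]
lo = A.lo+B.lo = [-7.8+0, -19.5+0, -12.4+0] = [-7.800,-19.500,-12.400]
hi = A.hi+B.hi = [26.8+5.2, 15.1+9.3, 22.2+6.4] = [32.000,24.400,28.600]
diag = √(39.8²+43.9²+41²) = √5192.25 = 72.057

min=[-7.800,-19.500,-12.400] max=[32.000,24.400,28.600] diag=72.057


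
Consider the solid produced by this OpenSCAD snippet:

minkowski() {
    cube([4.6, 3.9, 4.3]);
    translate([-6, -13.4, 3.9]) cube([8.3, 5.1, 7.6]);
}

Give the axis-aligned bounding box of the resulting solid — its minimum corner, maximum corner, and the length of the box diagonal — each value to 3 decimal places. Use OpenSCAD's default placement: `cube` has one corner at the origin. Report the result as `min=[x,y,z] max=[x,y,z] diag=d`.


A = translate([-6, -13.4, 3.9]) cube([8.3, 5.1, 7.6]) → bbox [-6,-13.4,3.9] .. [2.3,-8.3,11.5]
B = cube([4.6, 3.9, 4.3]) → bbox [0,0,0] .. [4.6,3.9,4.3]
lo = A.lo+B.lo = [-6+0, -13.4+0, 3.9+0] = [-6.000,-13.400,3.900]
hi = A.hi+B.hi = [2.3+4.6, -8.3+3.9, 11.5+4.3] = [6.900,-4.400,15.800]
diag = √(12.9²+9²+11.9²) = √389.02 = 19.724

min=[-6.000,-13.400,3.900] max=[6.900,-4.400,15.800] diag=19.724


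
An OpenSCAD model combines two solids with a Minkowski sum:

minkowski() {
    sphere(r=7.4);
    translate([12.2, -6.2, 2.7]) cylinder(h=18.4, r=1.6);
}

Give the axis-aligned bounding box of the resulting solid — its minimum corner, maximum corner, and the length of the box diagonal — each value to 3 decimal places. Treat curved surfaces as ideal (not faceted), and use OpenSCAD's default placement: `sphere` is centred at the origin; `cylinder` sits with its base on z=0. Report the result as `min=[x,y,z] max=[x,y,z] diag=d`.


A = translate([12.2, -6.2, 2.7]) cylinder(h=18.4, r=1.6) → bbox [10.6,-7.8,2.7] .. [13.8,-4.6,21.1]
B = sphere(r=7.4) → bbox [-7.4,-7.4,-7.4] .. [7.4,7.4,7.4]
lo = A.lo+B.lo = [10.6-7.4, -7.8-7.4, 2.7-7.4] = [3.200,-15.200,-4.700]
hi = A.hi+B.hi = [13.8+7.4, -4.6+7.4, 21.1+7.4] = [21.200,2.800,28.500]
diag = √(18²+18²+33.2²) = √1750.24 = 41.836

min=[3.200,-15.200,-4.700] max=[21.200,2.800,28.500] diag=41.836


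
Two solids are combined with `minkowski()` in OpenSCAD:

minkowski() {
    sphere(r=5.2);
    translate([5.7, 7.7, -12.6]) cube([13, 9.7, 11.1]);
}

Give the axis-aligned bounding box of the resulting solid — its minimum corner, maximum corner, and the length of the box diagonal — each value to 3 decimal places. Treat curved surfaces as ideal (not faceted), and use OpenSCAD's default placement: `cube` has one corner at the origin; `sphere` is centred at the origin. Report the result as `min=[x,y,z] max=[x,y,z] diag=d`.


A = translate([5.7, 7.7, -12.6]) cube([13, 9.7, 11.1]) → bbox [5.7,7.7,-12.6] .. [18.7,17.4,-1.5]
B = sphere(r=5.2) → bbox [-5.2,-5.2,-5.2] .. [5.2,5.2,5.2]
lo = A.lo+B.lo = [5.7-5.2, 7.7-5.2, -12.6-5.2] = [0.500,2.500,-17.800]
hi = A.hi+B.hi = [18.7+5.2, 17.4+5.2, -1.5+5.2] = [23.900,22.600,3.700]
diag = √(23.4²+20.1²+21.5²) = √1413.82 = 37.601

min=[0.500,2.500,-17.800] max=[23.900,22.600,3.700] diag=37.601


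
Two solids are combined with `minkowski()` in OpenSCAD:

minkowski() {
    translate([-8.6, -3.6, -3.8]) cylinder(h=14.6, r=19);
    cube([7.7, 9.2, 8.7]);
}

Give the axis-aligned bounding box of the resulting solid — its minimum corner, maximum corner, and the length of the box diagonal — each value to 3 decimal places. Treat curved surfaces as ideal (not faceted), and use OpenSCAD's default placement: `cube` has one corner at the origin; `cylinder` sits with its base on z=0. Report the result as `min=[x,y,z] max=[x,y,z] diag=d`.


A = translate([-8.6, -3.6, -3.8]) cylinder(h=14.6, r=19) → bbox [-27.6,-22.6,-3.8] .. [10.4,15.4,10.8]
B = cube([7.7, 9.2, 8.7]) → bbox [0,0,0] .. [7.7,9.2,8.7]
lo = A.lo+B.lo = [-27.6+0, -22.6+0, -3.8+0] = [-27.600,-22.600,-3.800]
hi = A.hi+B.hi = [10.4+7.7, 15.4+9.2, 10.8+8.7] = [18.100,24.600,19.500]
diag = √(45.7²+47.2²+23.3²) = √4859.22 = 69.708

min=[-27.600,-22.600,-3.800] max=[18.100,24.600,19.500] diag=69.708


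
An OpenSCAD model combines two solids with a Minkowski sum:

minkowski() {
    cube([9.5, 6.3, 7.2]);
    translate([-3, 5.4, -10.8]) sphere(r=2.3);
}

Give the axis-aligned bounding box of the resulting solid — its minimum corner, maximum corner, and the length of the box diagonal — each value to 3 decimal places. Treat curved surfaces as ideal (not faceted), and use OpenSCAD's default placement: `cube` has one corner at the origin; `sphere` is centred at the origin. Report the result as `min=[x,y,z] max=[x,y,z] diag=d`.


min=[-5.300,3.100,-13.100] max=[8.800,14.000,-1.300] diag=21.374

A = translate([-3, 5.4, -10.8]) sphere(r=2.3) → bbox [-5.3,3.1,-13.1] .. [-0.7,7.7,-8.5]
B = cube([9.5, 6.3, 7.2]) → bbox [0,0,0] .. [9.5,6.3,7.2]
lo = A.lo+B.lo = [-5.3+0, 3.1+0, -13.1+0] = [-5.300,3.100,-13.100]
hi = A.hi+B.hi = [-0.7+9.5, 7.7+6.3, -8.5+7.2] = [8.800,14.000,-1.300]
diag = √(14.1²+10.9²+11.8²) = √456.86 = 21.374


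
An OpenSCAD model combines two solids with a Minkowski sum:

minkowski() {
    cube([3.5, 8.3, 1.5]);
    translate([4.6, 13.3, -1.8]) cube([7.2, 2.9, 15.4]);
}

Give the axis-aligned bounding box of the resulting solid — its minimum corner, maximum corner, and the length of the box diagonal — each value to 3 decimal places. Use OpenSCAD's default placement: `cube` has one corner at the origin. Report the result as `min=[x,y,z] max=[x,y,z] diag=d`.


A = translate([4.6, 13.3, -1.8]) cube([7.2, 2.9, 15.4]) → bbox [4.6,13.3,-1.8] .. [11.8,16.2,13.6]
B = cube([3.5, 8.3, 1.5]) → bbox [0,0,0] .. [3.5,8.3,1.5]
lo = A.lo+B.lo = [4.6+0, 13.3+0, -1.8+0] = [4.600,13.300,-1.800]
hi = A.hi+B.hi = [11.8+3.5, 16.2+8.3, 13.6+1.5] = [15.300,24.500,15.100]
diag = √(10.7²+11.2²+16.9²) = √525.54 = 22.925

min=[4.600,13.300,-1.800] max=[15.300,24.500,15.100] diag=22.925


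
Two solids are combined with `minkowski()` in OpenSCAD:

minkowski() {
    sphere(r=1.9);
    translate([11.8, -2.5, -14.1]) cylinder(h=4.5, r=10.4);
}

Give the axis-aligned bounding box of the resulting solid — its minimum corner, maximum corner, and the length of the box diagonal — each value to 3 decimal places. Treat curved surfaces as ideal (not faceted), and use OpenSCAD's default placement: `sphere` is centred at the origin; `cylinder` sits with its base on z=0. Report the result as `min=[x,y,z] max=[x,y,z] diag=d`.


A = translate([11.8, -2.5, -14.1]) cylinder(h=4.5, r=10.4) → bbox [1.4,-12.9,-14.1] .. [22.2,7.9,-9.6]
B = sphere(r=1.9) → bbox [-1.9,-1.9,-1.9] .. [1.9,1.9,1.9]
lo = A.lo+B.lo = [1.4-1.9, -12.9-1.9, -14.1-1.9] = [-0.500,-14.800,-16.000]
hi = A.hi+B.hi = [22.2+1.9, 7.9+1.9, -9.6+1.9] = [24.100,9.800,-7.700]
diag = √(24.6²+24.6²+8.3²) = √1279.21 = 35.766

min=[-0.500,-14.800,-16.000] max=[24.100,9.800,-7.700] diag=35.766


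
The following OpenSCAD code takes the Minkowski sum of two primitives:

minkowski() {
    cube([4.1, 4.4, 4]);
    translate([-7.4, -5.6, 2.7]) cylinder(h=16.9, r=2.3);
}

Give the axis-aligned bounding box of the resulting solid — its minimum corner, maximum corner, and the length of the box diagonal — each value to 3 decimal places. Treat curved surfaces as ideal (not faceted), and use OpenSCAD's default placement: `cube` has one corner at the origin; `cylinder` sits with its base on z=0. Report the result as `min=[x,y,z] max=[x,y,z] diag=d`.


min=[-9.700,-7.900,2.700] max=[-1.000,1.100,23.600] diag=24.362

A = translate([-7.4, -5.6, 2.7]) cylinder(h=16.9, r=2.3) → bbox [-9.7,-7.9,2.7] .. [-5.1,-3.3,19.6]
B = cube([4.1, 4.4, 4]) → bbox [0,0,0] .. [4.1,4.4,4]
lo = A.lo+B.lo = [-9.7+0, -7.9+0, 2.7+0] = [-9.700,-7.900,2.700]
hi = A.hi+B.hi = [-5.1+4.1, -3.3+4.4, 19.6+4] = [-1.000,1.100,23.600]
diag = √(8.7²+9²+20.9²) = √593.5 = 24.362


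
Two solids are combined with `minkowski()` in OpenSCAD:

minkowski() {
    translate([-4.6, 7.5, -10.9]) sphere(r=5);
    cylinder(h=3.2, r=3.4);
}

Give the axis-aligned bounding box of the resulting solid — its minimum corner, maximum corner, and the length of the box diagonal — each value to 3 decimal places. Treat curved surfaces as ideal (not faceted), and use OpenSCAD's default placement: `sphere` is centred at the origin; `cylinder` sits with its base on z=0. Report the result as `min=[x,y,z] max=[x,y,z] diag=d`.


A = translate([-4.6, 7.5, -10.9]) sphere(r=5) → bbox [-9.6,2.5,-15.9] .. [0.4,12.5,-5.9]
B = cylinder(h=3.2, r=3.4) → bbox [-3.4,-3.4,0] .. [3.4,3.4,3.2]
lo = A.lo+B.lo = [-9.6-3.4, 2.5-3.4, -15.9+0] = [-13.000,-0.900,-15.900]
hi = A.hi+B.hi = [0.4+3.4, 12.5+3.4, -5.9+3.2] = [3.800,15.900,-2.700]
diag = √(16.8²+16.8²+13.2²) = √738.72 = 27.179

min=[-13.000,-0.900,-15.900] max=[3.800,15.900,-2.700] diag=27.179


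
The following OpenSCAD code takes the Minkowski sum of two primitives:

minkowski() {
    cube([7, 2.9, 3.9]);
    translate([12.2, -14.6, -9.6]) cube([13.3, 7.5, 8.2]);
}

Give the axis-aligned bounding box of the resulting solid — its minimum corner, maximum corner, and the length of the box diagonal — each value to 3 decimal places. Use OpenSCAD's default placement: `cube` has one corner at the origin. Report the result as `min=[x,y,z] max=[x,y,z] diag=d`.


min=[12.200,-14.600,-9.600] max=[32.500,-4.200,2.500] diag=25.820

A = translate([12.2, -14.6, -9.6]) cube([13.3, 7.5, 8.2]) → bbox [12.2,-14.6,-9.6] .. [25.5,-7.1,-1.4]
B = cube([7, 2.9, 3.9]) → bbox [0,0,0] .. [7,2.9,3.9]
lo = A.lo+B.lo = [12.2+0, -14.6+0, -9.6+0] = [12.200,-14.600,-9.600]
hi = A.hi+B.hi = [25.5+7, -7.1+2.9, -1.4+3.9] = [32.500,-4.200,2.500]
diag = √(20.3²+10.4²+12.1²) = √666.66 = 25.820


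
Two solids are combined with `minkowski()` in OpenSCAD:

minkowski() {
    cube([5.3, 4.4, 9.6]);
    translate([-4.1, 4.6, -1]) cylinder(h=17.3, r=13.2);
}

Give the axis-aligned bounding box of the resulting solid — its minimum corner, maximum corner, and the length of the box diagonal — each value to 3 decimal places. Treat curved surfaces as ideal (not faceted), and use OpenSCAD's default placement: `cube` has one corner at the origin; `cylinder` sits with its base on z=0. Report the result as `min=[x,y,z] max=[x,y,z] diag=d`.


min=[-17.300,-8.600,-1.000] max=[14.400,22.200,25.900] diag=51.741

A = translate([-4.1, 4.6, -1]) cylinder(h=17.3, r=13.2) → bbox [-17.3,-8.6,-1] .. [9.1,17.8,16.3]
B = cube([5.3, 4.4, 9.6]) → bbox [0,0,0] .. [5.3,4.4,9.6]
lo = A.lo+B.lo = [-17.3+0, -8.6+0, -1+0] = [-17.300,-8.600,-1.000]
hi = A.hi+B.hi = [9.1+5.3, 17.8+4.4, 16.3+9.6] = [14.400,22.200,25.900]
diag = √(31.7²+30.8²+26.9²) = √2677.14 = 51.741


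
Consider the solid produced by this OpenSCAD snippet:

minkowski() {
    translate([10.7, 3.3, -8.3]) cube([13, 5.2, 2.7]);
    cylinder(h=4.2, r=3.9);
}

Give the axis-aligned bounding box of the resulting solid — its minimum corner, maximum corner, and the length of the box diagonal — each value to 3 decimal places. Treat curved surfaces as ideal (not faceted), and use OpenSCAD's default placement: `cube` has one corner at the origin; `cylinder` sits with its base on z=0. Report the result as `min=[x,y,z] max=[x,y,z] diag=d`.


A = translate([10.7, 3.3, -8.3]) cube([13, 5.2, 2.7]) → bbox [10.7,3.3,-8.3] .. [23.7,8.5,-5.6]
B = cylinder(h=4.2, r=3.9) → bbox [-3.9,-3.9,0] .. [3.9,3.9,4.2]
lo = A.lo+B.lo = [10.7-3.9, 3.3-3.9, -8.3+0] = [6.800,-0.600,-8.300]
hi = A.hi+B.hi = [23.7+3.9, 8.5+3.9, -5.6+4.2] = [27.600,12.400,-1.400]
diag = √(20.8²+13²+6.9²) = √649.25 = 25.480

min=[6.800,-0.600,-8.300] max=[27.600,12.400,-1.400] diag=25.480


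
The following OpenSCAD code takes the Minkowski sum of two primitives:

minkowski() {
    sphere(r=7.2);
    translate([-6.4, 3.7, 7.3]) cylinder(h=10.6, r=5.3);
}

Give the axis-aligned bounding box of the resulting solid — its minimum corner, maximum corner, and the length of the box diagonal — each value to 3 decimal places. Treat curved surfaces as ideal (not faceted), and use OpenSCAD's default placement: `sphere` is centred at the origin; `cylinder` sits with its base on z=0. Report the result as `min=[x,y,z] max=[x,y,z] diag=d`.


A = translate([-6.4, 3.7, 7.3]) cylinder(h=10.6, r=5.3) → bbox [-11.7,-1.6,7.3] .. [-1.1,9,17.9]
B = sphere(r=7.2) → bbox [-7.2,-7.2,-7.2] .. [7.2,7.2,7.2]
lo = A.lo+B.lo = [-11.7-7.2, -1.6-7.2, 7.3-7.2] = [-18.900,-8.800,0.100]
hi = A.hi+B.hi = [-1.1+7.2, 9+7.2, 17.9+7.2] = [6.100,16.200,25.100]
diag = √(25²+25²+25²) = √1875 = 43.301

min=[-18.900,-8.800,0.100] max=[6.100,16.200,25.100] diag=43.301


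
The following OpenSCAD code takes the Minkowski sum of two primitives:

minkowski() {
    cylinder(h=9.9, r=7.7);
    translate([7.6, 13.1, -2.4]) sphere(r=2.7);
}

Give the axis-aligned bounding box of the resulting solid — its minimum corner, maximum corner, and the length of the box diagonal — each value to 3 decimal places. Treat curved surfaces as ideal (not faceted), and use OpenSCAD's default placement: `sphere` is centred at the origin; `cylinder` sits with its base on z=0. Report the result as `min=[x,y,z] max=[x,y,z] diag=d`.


min=[-2.800,2.700,-5.100] max=[18.000,23.500,10.200] diag=33.157

A = translate([7.6, 13.1, -2.4]) sphere(r=2.7) → bbox [4.9,10.4,-5.1] .. [10.3,15.8,0.3]
B = cylinder(h=9.9, r=7.7) → bbox [-7.7,-7.7,0] .. [7.7,7.7,9.9]
lo = A.lo+B.lo = [4.9-7.7, 10.4-7.7, -5.1+0] = [-2.800,2.700,-5.100]
hi = A.hi+B.hi = [10.3+7.7, 15.8+7.7, 0.3+9.9] = [18.000,23.500,10.200]
diag = √(20.8²+20.8²+15.3²) = √1099.37 = 33.157


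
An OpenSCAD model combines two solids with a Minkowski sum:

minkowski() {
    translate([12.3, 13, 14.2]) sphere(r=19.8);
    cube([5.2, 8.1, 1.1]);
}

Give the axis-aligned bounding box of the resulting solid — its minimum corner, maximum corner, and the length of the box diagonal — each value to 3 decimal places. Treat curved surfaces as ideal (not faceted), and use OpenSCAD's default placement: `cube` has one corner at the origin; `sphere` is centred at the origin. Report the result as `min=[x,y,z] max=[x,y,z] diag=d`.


min=[-7.500,-6.800,-5.600] max=[37.300,40.900,35.100] diag=77.064

A = translate([12.3, 13, 14.2]) sphere(r=19.8) → bbox [-7.5,-6.8,-5.6] .. [32.1,32.8,34]
B = cube([5.2, 8.1, 1.1]) → bbox [0,0,0] .. [5.2,8.1,1.1]
lo = A.lo+B.lo = [-7.5+0, -6.8+0, -5.6+0] = [-7.500,-6.800,-5.600]
hi = A.hi+B.hi = [32.1+5.2, 32.8+8.1, 34+1.1] = [37.300,40.900,35.100]
diag = √(44.8²+47.7²+40.7²) = √5938.82 = 77.064


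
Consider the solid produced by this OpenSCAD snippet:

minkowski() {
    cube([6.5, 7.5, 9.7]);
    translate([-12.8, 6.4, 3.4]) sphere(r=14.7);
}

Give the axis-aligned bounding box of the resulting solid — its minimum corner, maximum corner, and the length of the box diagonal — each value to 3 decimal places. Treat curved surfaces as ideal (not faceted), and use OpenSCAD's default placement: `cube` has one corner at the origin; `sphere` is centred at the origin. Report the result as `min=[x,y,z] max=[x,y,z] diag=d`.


A = translate([-12.8, 6.4, 3.4]) sphere(r=14.7) → bbox [-27.5,-8.3,-11.3] .. [1.9,21.1,18.1]
B = cube([6.5, 7.5, 9.7]) → bbox [0,0,0] .. [6.5,7.5,9.7]
lo = A.lo+B.lo = [-27.5+0, -8.3+0, -11.3+0] = [-27.500,-8.300,-11.300]
hi = A.hi+B.hi = [1.9+6.5, 21.1+7.5, 18.1+9.7] = [8.400,28.600,27.800]
diag = √(35.9²+36.9²+39.1²) = √4179.23 = 64.647

min=[-27.500,-8.300,-11.300] max=[8.400,28.600,27.800] diag=64.647


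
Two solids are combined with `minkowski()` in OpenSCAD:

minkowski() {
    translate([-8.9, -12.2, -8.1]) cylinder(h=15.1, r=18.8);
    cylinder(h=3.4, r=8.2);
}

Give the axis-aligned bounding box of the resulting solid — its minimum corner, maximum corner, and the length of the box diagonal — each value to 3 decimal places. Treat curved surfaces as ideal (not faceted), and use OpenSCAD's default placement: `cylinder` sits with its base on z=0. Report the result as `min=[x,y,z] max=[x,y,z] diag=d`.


min=[-35.900,-39.200,-8.100] max=[18.100,14.800,10.400] diag=78.576

A = translate([-8.9, -12.2, -8.1]) cylinder(h=15.1, r=18.8) → bbox [-27.7,-31,-8.1] .. [9.9,6.6,7]
B = cylinder(h=3.4, r=8.2) → bbox [-8.2,-8.2,0] .. [8.2,8.2,3.4]
lo = A.lo+B.lo = [-27.7-8.2, -31-8.2, -8.1+0] = [-35.900,-39.200,-8.100]
hi = A.hi+B.hi = [9.9+8.2, 6.6+8.2, 7+3.4] = [18.100,14.800,10.400]
diag = √(54²+54²+18.5²) = √6174.25 = 78.576


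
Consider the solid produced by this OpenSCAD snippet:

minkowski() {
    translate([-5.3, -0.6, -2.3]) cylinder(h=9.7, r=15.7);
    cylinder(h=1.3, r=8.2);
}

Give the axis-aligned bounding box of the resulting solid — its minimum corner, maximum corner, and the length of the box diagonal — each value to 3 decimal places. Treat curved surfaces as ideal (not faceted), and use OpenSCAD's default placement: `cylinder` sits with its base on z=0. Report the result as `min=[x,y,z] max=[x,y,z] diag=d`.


A = translate([-5.3, -0.6, -2.3]) cylinder(h=9.7, r=15.7) → bbox [-21,-16.3,-2.3] .. [10.4,15.1,7.4]
B = cylinder(h=1.3, r=8.2) → bbox [-8.2,-8.2,0] .. [8.2,8.2,1.3]
lo = A.lo+B.lo = [-21-8.2, -16.3-8.2, -2.3+0] = [-29.200,-24.500,-2.300]
hi = A.hi+B.hi = [10.4+8.2, 15.1+8.2, 7.4+1.3] = [18.600,23.300,8.700]
diag = √(47.8²+47.8²+11²) = √4690.68 = 68.489

min=[-29.200,-24.500,-2.300] max=[18.600,23.300,8.700] diag=68.489


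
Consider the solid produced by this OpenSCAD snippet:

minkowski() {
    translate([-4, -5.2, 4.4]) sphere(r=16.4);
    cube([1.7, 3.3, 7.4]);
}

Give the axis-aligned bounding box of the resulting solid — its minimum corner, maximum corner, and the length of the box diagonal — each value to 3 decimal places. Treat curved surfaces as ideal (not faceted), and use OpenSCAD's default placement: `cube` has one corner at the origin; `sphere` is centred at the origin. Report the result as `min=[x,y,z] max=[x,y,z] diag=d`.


min=[-20.400,-21.600,-12.000] max=[14.100,14.500,28.200] diag=64.105

A = translate([-4, -5.2, 4.4]) sphere(r=16.4) → bbox [-20.4,-21.6,-12] .. [12.4,11.2,20.8]
B = cube([1.7, 3.3, 7.4]) → bbox [0,0,0] .. [1.7,3.3,7.4]
lo = A.lo+B.lo = [-20.4+0, -21.6+0, -12+0] = [-20.400,-21.600,-12.000]
hi = A.hi+B.hi = [12.4+1.7, 11.2+3.3, 20.8+7.4] = [14.100,14.500,28.200]
diag = √(34.5²+36.1²+40.2²) = √4109.5 = 64.105


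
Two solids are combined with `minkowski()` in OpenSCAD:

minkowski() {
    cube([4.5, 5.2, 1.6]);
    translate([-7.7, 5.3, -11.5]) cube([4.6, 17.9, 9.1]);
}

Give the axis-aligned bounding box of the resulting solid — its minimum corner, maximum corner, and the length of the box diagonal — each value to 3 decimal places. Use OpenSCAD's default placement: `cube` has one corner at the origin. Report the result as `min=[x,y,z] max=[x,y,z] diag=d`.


min=[-7.700,5.300,-11.500] max=[1.400,28.400,-0.800] diag=27.035

A = translate([-7.7, 5.3, -11.5]) cube([4.6, 17.9, 9.1]) → bbox [-7.7,5.3,-11.5] .. [-3.1,23.2,-2.4]
B = cube([4.5, 5.2, 1.6]) → bbox [0,0,0] .. [4.5,5.2,1.6]
lo = A.lo+B.lo = [-7.7+0, 5.3+0, -11.5+0] = [-7.700,5.300,-11.500]
hi = A.hi+B.hi = [-3.1+4.5, 23.2+5.2, -2.4+1.6] = [1.400,28.400,-0.800]
diag = √(9.1²+23.1²+10.7²) = √730.91 = 27.035


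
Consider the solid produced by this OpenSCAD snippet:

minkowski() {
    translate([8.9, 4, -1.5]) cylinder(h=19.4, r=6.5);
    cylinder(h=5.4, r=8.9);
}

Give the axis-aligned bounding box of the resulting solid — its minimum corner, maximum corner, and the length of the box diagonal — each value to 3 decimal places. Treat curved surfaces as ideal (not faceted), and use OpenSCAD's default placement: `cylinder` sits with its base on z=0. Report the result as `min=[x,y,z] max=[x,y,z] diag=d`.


min=[-6.500,-11.400,-1.500] max=[24.300,19.400,23.300] diag=50.123

A = translate([8.9, 4, -1.5]) cylinder(h=19.4, r=6.5) → bbox [2.4,-2.5,-1.5] .. [15.4,10.5,17.9]
B = cylinder(h=5.4, r=8.9) → bbox [-8.9,-8.9,0] .. [8.9,8.9,5.4]
lo = A.lo+B.lo = [2.4-8.9, -2.5-8.9, -1.5+0] = [-6.500,-11.400,-1.500]
hi = A.hi+B.hi = [15.4+8.9, 10.5+8.9, 17.9+5.4] = [24.300,19.400,23.300]
diag = √(30.8²+30.8²+24.8²) = √2512.32 = 50.123


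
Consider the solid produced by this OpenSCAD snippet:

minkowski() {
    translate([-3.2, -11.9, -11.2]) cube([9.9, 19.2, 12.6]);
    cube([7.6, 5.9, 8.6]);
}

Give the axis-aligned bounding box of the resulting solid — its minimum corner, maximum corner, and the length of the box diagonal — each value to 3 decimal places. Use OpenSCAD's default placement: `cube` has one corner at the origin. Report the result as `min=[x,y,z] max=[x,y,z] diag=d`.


min=[-3.200,-11.900,-11.200] max=[14.300,13.200,10.000] diag=37.225

A = translate([-3.2, -11.9, -11.2]) cube([9.9, 19.2, 12.6]) → bbox [-3.2,-11.9,-11.2] .. [6.7,7.3,1.4]
B = cube([7.6, 5.9, 8.6]) → bbox [0,0,0] .. [7.6,5.9,8.6]
lo = A.lo+B.lo = [-3.2+0, -11.9+0, -11.2+0] = [-3.200,-11.900,-11.200]
hi = A.hi+B.hi = [6.7+7.6, 7.3+5.9, 1.4+8.6] = [14.300,13.200,10.000]
diag = √(17.5²+25.1²+21.2²) = √1385.7 = 37.225


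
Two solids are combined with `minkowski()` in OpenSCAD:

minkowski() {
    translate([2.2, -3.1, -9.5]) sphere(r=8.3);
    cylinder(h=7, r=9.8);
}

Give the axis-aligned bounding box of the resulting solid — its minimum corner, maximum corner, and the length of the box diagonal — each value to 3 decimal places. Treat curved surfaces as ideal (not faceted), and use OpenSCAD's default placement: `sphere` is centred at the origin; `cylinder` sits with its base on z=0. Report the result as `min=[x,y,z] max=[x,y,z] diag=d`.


A = translate([2.2, -3.1, -9.5]) sphere(r=8.3) → bbox [-6.1,-11.4,-17.8] .. [10.5,5.2,-1.2]
B = cylinder(h=7, r=9.8) → bbox [-9.8,-9.8,0] .. [9.8,9.8,7]
lo = A.lo+B.lo = [-6.1-9.8, -11.4-9.8, -17.8+0] = [-15.900,-21.200,-17.800]
hi = A.hi+B.hi = [10.5+9.8, 5.2+9.8, -1.2+7] = [20.300,15.000,5.800]
diag = √(36.2²+36.2²+23.6²) = √3177.84 = 56.372

min=[-15.900,-21.200,-17.800] max=[20.300,15.000,5.800] diag=56.372


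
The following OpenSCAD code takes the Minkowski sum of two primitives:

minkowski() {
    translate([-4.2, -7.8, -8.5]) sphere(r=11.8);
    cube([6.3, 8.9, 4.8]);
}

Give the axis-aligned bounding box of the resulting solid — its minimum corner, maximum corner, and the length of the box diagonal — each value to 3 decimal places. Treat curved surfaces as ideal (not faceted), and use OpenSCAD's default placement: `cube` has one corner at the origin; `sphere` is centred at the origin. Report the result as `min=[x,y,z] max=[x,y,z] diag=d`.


min=[-16.000,-19.600,-20.300] max=[13.900,12.900,8.100] diag=52.505

A = translate([-4.2, -7.8, -8.5]) sphere(r=11.8) → bbox [-16,-19.6,-20.3] .. [7.6,4,3.3]
B = cube([6.3, 8.9, 4.8]) → bbox [0,0,0] .. [6.3,8.9,4.8]
lo = A.lo+B.lo = [-16+0, -19.6+0, -20.3+0] = [-16.000,-19.600,-20.300]
hi = A.hi+B.hi = [7.6+6.3, 4+8.9, 3.3+4.8] = [13.900,12.900,8.100]
diag = √(29.9²+32.5²+28.4²) = √2756.82 = 52.505


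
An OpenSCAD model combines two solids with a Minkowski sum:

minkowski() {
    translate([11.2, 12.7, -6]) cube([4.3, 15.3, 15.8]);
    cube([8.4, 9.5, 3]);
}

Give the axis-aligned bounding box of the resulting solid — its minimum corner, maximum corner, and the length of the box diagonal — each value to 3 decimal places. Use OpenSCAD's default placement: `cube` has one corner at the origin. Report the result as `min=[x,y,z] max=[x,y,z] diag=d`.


min=[11.200,12.700,-6.000] max=[23.900,37.500,12.800] diag=33.612

A = translate([11.2, 12.7, -6]) cube([4.3, 15.3, 15.8]) → bbox [11.2,12.7,-6] .. [15.5,28,9.8]
B = cube([8.4, 9.5, 3]) → bbox [0,0,0] .. [8.4,9.5,3]
lo = A.lo+B.lo = [11.2+0, 12.7+0, -6+0] = [11.200,12.700,-6.000]
hi = A.hi+B.hi = [15.5+8.4, 28+9.5, 9.8+3] = [23.900,37.500,12.800]
diag = √(12.7²+24.8²+18.8²) = √1129.77 = 33.612


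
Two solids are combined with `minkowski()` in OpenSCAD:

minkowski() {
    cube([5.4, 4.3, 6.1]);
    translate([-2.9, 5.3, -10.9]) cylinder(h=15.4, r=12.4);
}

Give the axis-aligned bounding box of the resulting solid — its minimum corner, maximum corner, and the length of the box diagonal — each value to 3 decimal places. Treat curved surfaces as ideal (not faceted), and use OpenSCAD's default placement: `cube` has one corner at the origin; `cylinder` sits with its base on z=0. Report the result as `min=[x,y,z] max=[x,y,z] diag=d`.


A = translate([-2.9, 5.3, -10.9]) cylinder(h=15.4, r=12.4) → bbox [-15.3,-7.1,-10.9] .. [9.5,17.7,4.5]
B = cube([5.4, 4.3, 6.1]) → bbox [0,0,0] .. [5.4,4.3,6.1]
lo = A.lo+B.lo = [-15.3+0, -7.1+0, -10.9+0] = [-15.300,-7.100,-10.900]
hi = A.hi+B.hi = [9.5+5.4, 17.7+4.3, 4.5+6.1] = [14.900,22.000,10.600]
diag = √(30.2²+29.1²+21.5²) = √2221.1 = 47.129

min=[-15.300,-7.100,-10.900] max=[14.900,22.000,10.600] diag=47.129


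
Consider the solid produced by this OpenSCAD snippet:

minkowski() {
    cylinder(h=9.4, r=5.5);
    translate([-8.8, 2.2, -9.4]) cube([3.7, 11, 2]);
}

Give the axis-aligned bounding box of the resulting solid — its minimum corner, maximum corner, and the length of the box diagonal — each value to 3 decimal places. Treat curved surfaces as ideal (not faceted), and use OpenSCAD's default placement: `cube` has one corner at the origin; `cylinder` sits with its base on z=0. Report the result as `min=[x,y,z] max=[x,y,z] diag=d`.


A = translate([-8.8, 2.2, -9.4]) cube([3.7, 11, 2]) → bbox [-8.8,2.2,-9.4] .. [-5.1,13.2,-7.4]
B = cylinder(h=9.4, r=5.5) → bbox [-5.5,-5.5,0] .. [5.5,5.5,9.4]
lo = A.lo+B.lo = [-8.8-5.5, 2.2-5.5, -9.4+0] = [-14.300,-3.300,-9.400]
hi = A.hi+B.hi = [-5.1+5.5, 13.2+5.5, -7.4+9.4] = [0.400,18.700,2.000]
diag = √(14.7²+22²+11.4²) = √830.05 = 28.811

min=[-14.300,-3.300,-9.400] max=[0.400,18.700,2.000] diag=28.811


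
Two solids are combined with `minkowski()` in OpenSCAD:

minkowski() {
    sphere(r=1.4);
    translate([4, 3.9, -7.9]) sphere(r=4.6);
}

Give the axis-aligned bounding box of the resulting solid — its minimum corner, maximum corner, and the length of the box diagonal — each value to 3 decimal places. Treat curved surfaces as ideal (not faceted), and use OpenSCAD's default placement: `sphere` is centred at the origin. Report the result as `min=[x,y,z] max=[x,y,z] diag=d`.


min=[-2.000,-2.100,-13.900] max=[10.000,9.900,-1.900] diag=20.785

A = translate([4, 3.9, -7.9]) sphere(r=4.6) → bbox [-0.6,-0.7,-12.5] .. [8.6,8.5,-3.3]
B = sphere(r=1.4) → bbox [-1.4,-1.4,-1.4] .. [1.4,1.4,1.4]
lo = A.lo+B.lo = [-0.6-1.4, -0.7-1.4, -12.5-1.4] = [-2.000,-2.100,-13.900]
hi = A.hi+B.hi = [8.6+1.4, 8.5+1.4, -3.3+1.4] = [10.000,9.900,-1.900]
diag = √(12²+12²+12²) = √432 = 20.785


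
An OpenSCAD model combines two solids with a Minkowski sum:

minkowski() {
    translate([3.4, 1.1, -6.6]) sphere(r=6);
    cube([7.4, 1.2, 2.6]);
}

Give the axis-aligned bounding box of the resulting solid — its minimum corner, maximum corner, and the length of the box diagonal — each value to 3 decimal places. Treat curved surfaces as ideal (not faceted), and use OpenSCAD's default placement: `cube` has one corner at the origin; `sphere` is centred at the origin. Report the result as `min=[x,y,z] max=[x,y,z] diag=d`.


min=[-2.600,-4.900,-12.600] max=[16.800,8.300,2.000] diag=27.636

A = translate([3.4, 1.1, -6.6]) sphere(r=6) → bbox [-2.6,-4.9,-12.6] .. [9.4,7.1,-0.6]
B = cube([7.4, 1.2, 2.6]) → bbox [0,0,0] .. [7.4,1.2,2.6]
lo = A.lo+B.lo = [-2.6+0, -4.9+0, -12.6+0] = [-2.600,-4.900,-12.600]
hi = A.hi+B.hi = [9.4+7.4, 7.1+1.2, -0.6+2.6] = [16.800,8.300,2.000]
diag = √(19.4²+13.2²+14.6²) = √763.76 = 27.636


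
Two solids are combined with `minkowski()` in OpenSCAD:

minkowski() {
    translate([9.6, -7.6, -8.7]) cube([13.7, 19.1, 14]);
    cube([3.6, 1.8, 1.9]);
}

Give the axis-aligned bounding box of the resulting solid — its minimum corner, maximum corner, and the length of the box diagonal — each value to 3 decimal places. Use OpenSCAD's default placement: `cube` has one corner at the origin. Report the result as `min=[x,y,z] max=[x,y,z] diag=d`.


A = translate([9.6, -7.6, -8.7]) cube([13.7, 19.1, 14]) → bbox [9.6,-7.6,-8.7] .. [23.3,11.5,5.3]
B = cube([3.6, 1.8, 1.9]) → bbox [0,0,0] .. [3.6,1.8,1.9]
lo = A.lo+B.lo = [9.6+0, -7.6+0, -8.7+0] = [9.600,-7.600,-8.700]
hi = A.hi+B.hi = [23.3+3.6, 11.5+1.8, 5.3+1.9] = [26.900,13.300,7.200]
diag = √(17.3²+20.9²+15.9²) = √988.91 = 31.447

min=[9.600,-7.600,-8.700] max=[26.900,13.300,7.200] diag=31.447


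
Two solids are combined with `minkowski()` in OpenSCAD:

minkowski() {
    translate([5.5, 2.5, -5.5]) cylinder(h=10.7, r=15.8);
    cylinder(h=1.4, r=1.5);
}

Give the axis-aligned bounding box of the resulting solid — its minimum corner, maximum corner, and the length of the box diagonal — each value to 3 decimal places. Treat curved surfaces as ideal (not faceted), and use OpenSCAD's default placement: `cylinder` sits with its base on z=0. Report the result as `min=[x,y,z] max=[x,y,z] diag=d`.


A = translate([5.5, 2.5, -5.5]) cylinder(h=10.7, r=15.8) → bbox [-10.3,-13.3,-5.5] .. [21.3,18.3,5.2]
B = cylinder(h=1.4, r=1.5) → bbox [-1.5,-1.5,0] .. [1.5,1.5,1.4]
lo = A.lo+B.lo = [-10.3-1.5, -13.3-1.5, -5.5+0] = [-11.800,-14.800,-5.500]
hi = A.hi+B.hi = [21.3+1.5, 18.3+1.5, 5.2+1.4] = [22.800,19.800,6.600]
diag = √(34.6²+34.6²+12.1²) = √2540.73 = 50.406

min=[-11.800,-14.800,-5.500] max=[22.800,19.800,6.600] diag=50.406


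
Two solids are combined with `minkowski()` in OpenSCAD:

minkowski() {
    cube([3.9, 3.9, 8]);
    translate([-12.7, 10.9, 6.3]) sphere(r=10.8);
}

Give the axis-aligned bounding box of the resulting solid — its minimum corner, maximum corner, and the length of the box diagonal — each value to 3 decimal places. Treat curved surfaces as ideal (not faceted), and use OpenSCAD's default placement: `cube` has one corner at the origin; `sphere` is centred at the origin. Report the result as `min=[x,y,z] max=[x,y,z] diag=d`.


A = translate([-12.7, 10.9, 6.3]) sphere(r=10.8) → bbox [-23.5,0.1,-4.5] .. [-1.9,21.7,17.1]
B = cube([3.9, 3.9, 8]) → bbox [0,0,0] .. [3.9,3.9,8]
lo = A.lo+B.lo = [-23.5+0, 0.1+0, -4.5+0] = [-23.500,0.100,-4.500]
hi = A.hi+B.hi = [-1.9+3.9, 21.7+3.9, 17.1+8] = [2.000,25.600,25.100]
diag = √(25.5²+25.5²+29.6²) = √2176.66 = 46.655

min=[-23.500,0.100,-4.500] max=[2.000,25.600,25.100] diag=46.655


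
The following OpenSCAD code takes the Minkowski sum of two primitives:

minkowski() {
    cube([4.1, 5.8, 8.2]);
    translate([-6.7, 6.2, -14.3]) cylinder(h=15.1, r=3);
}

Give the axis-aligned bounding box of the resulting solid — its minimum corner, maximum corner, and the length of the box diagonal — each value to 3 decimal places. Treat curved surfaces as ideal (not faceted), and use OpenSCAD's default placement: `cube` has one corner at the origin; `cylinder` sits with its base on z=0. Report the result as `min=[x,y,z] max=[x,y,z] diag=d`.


min=[-9.700,3.200,-14.300] max=[0.400,15.000,9.000] diag=28.002

A = translate([-6.7, 6.2, -14.3]) cylinder(h=15.1, r=3) → bbox [-9.7,3.2,-14.3] .. [-3.7,9.2,0.8]
B = cube([4.1, 5.8, 8.2]) → bbox [0,0,0] .. [4.1,5.8,8.2]
lo = A.lo+B.lo = [-9.7+0, 3.2+0, -14.3+0] = [-9.700,3.200,-14.300]
hi = A.hi+B.hi = [-3.7+4.1, 9.2+5.8, 0.8+8.2] = [0.400,15.000,9.000]
diag = √(10.1²+11.8²+23.3²) = √784.14 = 28.002


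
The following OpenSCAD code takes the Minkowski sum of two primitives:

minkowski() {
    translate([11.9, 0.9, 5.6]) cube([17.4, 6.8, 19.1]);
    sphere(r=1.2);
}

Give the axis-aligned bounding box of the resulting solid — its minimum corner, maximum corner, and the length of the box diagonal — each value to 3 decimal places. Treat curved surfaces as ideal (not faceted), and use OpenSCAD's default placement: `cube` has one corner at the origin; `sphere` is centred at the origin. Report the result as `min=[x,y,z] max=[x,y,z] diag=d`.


A = translate([11.9, 0.9, 5.6]) cube([17.4, 6.8, 19.1]) → bbox [11.9,0.9,5.6] .. [29.3,7.7,24.7]
B = sphere(r=1.2) → bbox [-1.2,-1.2,-1.2] .. [1.2,1.2,1.2]
lo = A.lo+B.lo = [11.9-1.2, 0.9-1.2, 5.6-1.2] = [10.700,-0.300,4.400]
hi = A.hi+B.hi = [29.3+1.2, 7.7+1.2, 24.7+1.2] = [30.500,8.900,25.900]
diag = √(19.8²+9.2²+21.5²) = √938.93 = 30.642

min=[10.700,-0.300,4.400] max=[30.500,8.900,25.900] diag=30.642


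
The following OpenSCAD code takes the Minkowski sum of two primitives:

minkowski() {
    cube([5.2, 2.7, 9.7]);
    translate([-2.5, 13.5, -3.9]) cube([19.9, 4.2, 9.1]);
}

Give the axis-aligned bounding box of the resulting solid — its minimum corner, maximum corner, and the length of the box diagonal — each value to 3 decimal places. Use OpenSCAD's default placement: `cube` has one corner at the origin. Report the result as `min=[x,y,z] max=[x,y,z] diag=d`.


min=[-2.500,13.500,-3.900] max=[22.600,20.400,14.900] diag=32.110

A = translate([-2.5, 13.5, -3.9]) cube([19.9, 4.2, 9.1]) → bbox [-2.5,13.5,-3.9] .. [17.4,17.7,5.2]
B = cube([5.2, 2.7, 9.7]) → bbox [0,0,0] .. [5.2,2.7,9.7]
lo = A.lo+B.lo = [-2.5+0, 13.5+0, -3.9+0] = [-2.500,13.500,-3.900]
hi = A.hi+B.hi = [17.4+5.2, 17.7+2.7, 5.2+9.7] = [22.600,20.400,14.900]
diag = √(25.1²+6.9²+18.8²) = √1031.06 = 32.110


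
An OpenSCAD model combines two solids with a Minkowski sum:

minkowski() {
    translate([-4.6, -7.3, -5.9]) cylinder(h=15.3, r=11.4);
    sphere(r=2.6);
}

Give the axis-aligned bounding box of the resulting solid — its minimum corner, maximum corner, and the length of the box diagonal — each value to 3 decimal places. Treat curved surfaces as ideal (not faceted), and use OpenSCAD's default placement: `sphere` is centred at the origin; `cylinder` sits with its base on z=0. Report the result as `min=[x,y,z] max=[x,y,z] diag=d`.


min=[-18.600,-21.300,-8.500] max=[9.400,6.700,12.000] diag=44.590

A = translate([-4.6, -7.3, -5.9]) cylinder(h=15.3, r=11.4) → bbox [-16,-18.7,-5.9] .. [6.8,4.1,9.4]
B = sphere(r=2.6) → bbox [-2.6,-2.6,-2.6] .. [2.6,2.6,2.6]
lo = A.lo+B.lo = [-16-2.6, -18.7-2.6, -5.9-2.6] = [-18.600,-21.300,-8.500]
hi = A.hi+B.hi = [6.8+2.6, 4.1+2.6, 9.4+2.6] = [9.400,6.700,12.000]
diag = √(28²+28²+20.5²) = √1988.25 = 44.590


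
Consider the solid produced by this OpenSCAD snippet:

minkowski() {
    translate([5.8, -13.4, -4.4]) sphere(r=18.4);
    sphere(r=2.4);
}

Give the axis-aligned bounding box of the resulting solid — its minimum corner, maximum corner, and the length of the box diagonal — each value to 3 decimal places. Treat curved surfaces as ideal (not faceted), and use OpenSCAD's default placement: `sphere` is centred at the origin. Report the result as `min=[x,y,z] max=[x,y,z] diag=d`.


min=[-15.000,-34.200,-25.200] max=[26.600,7.400,16.400] diag=72.053

A = translate([5.8, -13.4, -4.4]) sphere(r=18.4) → bbox [-12.6,-31.8,-22.8] .. [24.2,5,14]
B = sphere(r=2.4) → bbox [-2.4,-2.4,-2.4] .. [2.4,2.4,2.4]
lo = A.lo+B.lo = [-12.6-2.4, -31.8-2.4, -22.8-2.4] = [-15.000,-34.200,-25.200]
hi = A.hi+B.hi = [24.2+2.4, 5+2.4, 14+2.4] = [26.600,7.400,16.400]
diag = √(41.6²+41.6²+41.6²) = √5191.68 = 72.053


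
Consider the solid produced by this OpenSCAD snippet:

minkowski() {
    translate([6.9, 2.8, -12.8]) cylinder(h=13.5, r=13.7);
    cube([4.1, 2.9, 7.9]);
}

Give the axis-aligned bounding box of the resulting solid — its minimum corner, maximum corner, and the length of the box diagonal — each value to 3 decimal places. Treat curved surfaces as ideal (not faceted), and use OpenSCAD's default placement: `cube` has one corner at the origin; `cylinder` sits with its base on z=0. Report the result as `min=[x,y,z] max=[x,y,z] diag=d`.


min=[-6.800,-10.900,-12.800] max=[24.700,19.400,8.600] diag=48.665

A = translate([6.9, 2.8, -12.8]) cylinder(h=13.5, r=13.7) → bbox [-6.8,-10.9,-12.8] .. [20.6,16.5,0.7]
B = cube([4.1, 2.9, 7.9]) → bbox [0,0,0] .. [4.1,2.9,7.9]
lo = A.lo+B.lo = [-6.8+0, -10.9+0, -12.8+0] = [-6.800,-10.900,-12.800]
hi = A.hi+B.hi = [20.6+4.1, 16.5+2.9, 0.7+7.9] = [24.700,19.400,8.600]
diag = √(31.5²+30.3²+21.4²) = √2368.3 = 48.665


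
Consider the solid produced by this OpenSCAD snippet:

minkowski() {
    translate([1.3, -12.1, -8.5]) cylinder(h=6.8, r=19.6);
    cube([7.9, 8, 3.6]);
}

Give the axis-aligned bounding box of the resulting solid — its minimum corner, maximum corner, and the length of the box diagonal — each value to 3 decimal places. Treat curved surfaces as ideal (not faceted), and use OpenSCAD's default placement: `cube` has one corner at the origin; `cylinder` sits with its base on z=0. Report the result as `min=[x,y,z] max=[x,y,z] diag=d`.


min=[-18.300,-31.700,-8.500] max=[28.800,15.500,1.900] diag=67.486

A = translate([1.3, -12.1, -8.5]) cylinder(h=6.8, r=19.6) → bbox [-18.3,-31.7,-8.5] .. [20.9,7.5,-1.7]
B = cube([7.9, 8, 3.6]) → bbox [0,0,0] .. [7.9,8,3.6]
lo = A.lo+B.lo = [-18.3+0, -31.7+0, -8.5+0] = [-18.300,-31.700,-8.500]
hi = A.hi+B.hi = [20.9+7.9, 7.5+8, -1.7+3.6] = [28.800,15.500,1.900]
diag = √(47.1²+47.2²+10.4²) = √4554.41 = 67.486


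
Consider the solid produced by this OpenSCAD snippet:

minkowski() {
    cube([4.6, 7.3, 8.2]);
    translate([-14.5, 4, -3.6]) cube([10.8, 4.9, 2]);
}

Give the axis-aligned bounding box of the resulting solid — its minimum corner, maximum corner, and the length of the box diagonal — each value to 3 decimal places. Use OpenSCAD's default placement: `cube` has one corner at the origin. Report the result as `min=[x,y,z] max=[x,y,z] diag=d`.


min=[-14.500,4.000,-3.600] max=[0.900,16.200,6.600] diag=22.137

A = translate([-14.5, 4, -3.6]) cube([10.8, 4.9, 2]) → bbox [-14.5,4,-3.6] .. [-3.7,8.9,-1.6]
B = cube([4.6, 7.3, 8.2]) → bbox [0,0,0] .. [4.6,7.3,8.2]
lo = A.lo+B.lo = [-14.5+0, 4+0, -3.6+0] = [-14.500,4.000,-3.600]
hi = A.hi+B.hi = [-3.7+4.6, 8.9+7.3, -1.6+8.2] = [0.900,16.200,6.600]
diag = √(15.4²+12.2²+10.2²) = √490.04 = 22.137


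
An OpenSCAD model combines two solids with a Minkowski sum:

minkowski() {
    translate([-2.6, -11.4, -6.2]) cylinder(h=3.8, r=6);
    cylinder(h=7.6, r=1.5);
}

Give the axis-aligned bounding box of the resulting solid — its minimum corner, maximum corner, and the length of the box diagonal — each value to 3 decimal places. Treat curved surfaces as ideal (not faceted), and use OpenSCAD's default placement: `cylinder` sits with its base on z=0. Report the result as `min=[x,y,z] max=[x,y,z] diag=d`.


min=[-10.100,-18.900,-6.200] max=[4.900,-3.900,5.200] diag=24.082

A = translate([-2.6, -11.4, -6.2]) cylinder(h=3.8, r=6) → bbox [-8.6,-17.4,-6.2] .. [3.4,-5.4,-2.4]
B = cylinder(h=7.6, r=1.5) → bbox [-1.5,-1.5,0] .. [1.5,1.5,7.6]
lo = A.lo+B.lo = [-8.6-1.5, -17.4-1.5, -6.2+0] = [-10.100,-18.900,-6.200]
hi = A.hi+B.hi = [3.4+1.5, -5.4+1.5, -2.4+7.6] = [4.900,-3.900,5.200]
diag = √(15²+15²+11.4²) = √579.96 = 24.082


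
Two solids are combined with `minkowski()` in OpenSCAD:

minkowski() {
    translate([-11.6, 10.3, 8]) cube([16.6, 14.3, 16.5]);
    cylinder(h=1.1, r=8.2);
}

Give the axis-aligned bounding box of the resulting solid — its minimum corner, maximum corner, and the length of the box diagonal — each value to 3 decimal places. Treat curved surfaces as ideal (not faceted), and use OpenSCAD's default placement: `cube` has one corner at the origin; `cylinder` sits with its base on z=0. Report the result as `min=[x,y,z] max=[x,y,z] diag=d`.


min=[-19.800,2.100,8.000] max=[13.200,32.800,25.600] diag=48.386

A = translate([-11.6, 10.3, 8]) cube([16.6, 14.3, 16.5]) → bbox [-11.6,10.3,8] .. [5,24.6,24.5]
B = cylinder(h=1.1, r=8.2) → bbox [-8.2,-8.2,0] .. [8.2,8.2,1.1]
lo = A.lo+B.lo = [-11.6-8.2, 10.3-8.2, 8+0] = [-19.800,2.100,8.000]
hi = A.hi+B.hi = [5+8.2, 24.6+8.2, 24.5+1.1] = [13.200,32.800,25.600]
diag = √(33²+30.7²+17.6²) = √2341.25 = 48.386
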